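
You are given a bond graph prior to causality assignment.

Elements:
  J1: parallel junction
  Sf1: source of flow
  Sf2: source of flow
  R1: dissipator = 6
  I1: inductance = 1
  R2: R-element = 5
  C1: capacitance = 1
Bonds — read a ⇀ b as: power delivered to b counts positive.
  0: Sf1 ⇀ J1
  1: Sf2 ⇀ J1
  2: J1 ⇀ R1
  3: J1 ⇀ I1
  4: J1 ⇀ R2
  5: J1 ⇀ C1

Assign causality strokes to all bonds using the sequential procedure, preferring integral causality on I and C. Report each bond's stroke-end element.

bond 0 stroke→Sf1  (Sf1 fixes flow; stroke at Sf1)
bond 1 stroke→Sf2  (Sf2: flow source, stroke at near end)
bond 3 stroke→I1  (I1 outputs flow p/I1)
bond 5 stroke→J1  (C1: C, integral causality)
bond 2 stroke→R1  (J1: bond 5 brought effort, rest push out)
bond 4 stroke→R2  (J1 effort already set via bond 5)

b0 |Sf1
b1 |Sf2
b2 |R1
b3 |I1
b4 |R2
b5 |J1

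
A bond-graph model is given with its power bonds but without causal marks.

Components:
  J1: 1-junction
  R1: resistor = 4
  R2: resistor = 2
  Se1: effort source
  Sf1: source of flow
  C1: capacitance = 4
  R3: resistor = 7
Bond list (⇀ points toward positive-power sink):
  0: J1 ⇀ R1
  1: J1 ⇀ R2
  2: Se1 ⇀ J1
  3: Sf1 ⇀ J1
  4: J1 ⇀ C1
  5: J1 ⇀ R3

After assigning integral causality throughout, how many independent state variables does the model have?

b2 stroke at J1  (Se1: effort source, stroke at far end)
b3 stroke at Sf1  (Sf1: flow source, stroke at near end)
b0 stroke at J1  (1-jn J1 has f-setter on 3)
b1 stroke at J1  (common-f at J1 fixed by 3)
b4 stroke at J1  (J1 flow already set via bond 3)
b5 stroke at J1  (common-f at J1 fixed by 3)

1  (C1 all integral)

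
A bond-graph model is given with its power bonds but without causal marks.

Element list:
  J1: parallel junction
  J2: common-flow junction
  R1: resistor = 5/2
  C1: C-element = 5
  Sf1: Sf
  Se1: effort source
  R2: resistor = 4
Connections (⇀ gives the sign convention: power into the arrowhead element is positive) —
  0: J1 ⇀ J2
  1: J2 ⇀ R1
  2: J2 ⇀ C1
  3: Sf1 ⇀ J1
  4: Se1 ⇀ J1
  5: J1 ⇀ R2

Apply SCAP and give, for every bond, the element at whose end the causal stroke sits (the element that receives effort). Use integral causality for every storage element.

b0 stroke→J2
b1 stroke→R1
b2 stroke→J2
b3 stroke→Sf1
b4 stroke→J1
b5 stroke→R2

β3 →Sf1  (source Sf1 imposes f)
β4 →J1  (Se1 fixes effort; stroke away)
β0 →J2  (J1 effort already set via bond 4)
β5 →R2  (common-e at J1 fixed by 4)
β2 →J2  (C1 integral (e out))
β1 →R1  (J2: last free bond brings flow in)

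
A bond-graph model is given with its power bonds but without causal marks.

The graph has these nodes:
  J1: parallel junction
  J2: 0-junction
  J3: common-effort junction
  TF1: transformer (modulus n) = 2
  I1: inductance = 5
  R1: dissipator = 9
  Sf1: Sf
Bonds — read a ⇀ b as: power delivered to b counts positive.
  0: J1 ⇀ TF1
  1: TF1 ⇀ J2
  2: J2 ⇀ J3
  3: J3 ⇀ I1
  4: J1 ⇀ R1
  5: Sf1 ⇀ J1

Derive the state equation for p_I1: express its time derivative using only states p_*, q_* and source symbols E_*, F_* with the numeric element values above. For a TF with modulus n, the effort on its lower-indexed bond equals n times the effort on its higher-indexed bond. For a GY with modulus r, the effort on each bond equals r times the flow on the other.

β5 →Sf1  (Sf1 fixes flow; stroke at Sf1)
β3 →I1  (I1 integral (f out))
β2 →J3  (J3 needs exactly one e-in)
β1 →J2  (J2: last free bond brings effort in)
β0 →TF1  (through TF1, causality passes straight; one stroke at TF1)
β4 →J1  (J1: last free bond brings effort in)

dp_I1/dt = 9*F_Sf1/2 - 9*p_I1/20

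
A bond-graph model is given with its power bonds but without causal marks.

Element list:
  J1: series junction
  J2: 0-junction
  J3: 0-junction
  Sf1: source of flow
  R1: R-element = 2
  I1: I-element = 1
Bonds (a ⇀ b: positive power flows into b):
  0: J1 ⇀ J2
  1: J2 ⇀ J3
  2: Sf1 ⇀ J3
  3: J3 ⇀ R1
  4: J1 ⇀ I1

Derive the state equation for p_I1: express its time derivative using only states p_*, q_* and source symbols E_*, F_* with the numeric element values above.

#2 stroke at Sf1  (Sf1 fixes flow; stroke at Sf1)
#4 stroke at I1  (prefer integral on I1)
#0 stroke at J1  (common-f at J1 fixed by 4)
#1 stroke at J2  (only one effort-in slot at J2)
#3 stroke at J3  (closing 0-jn rule on J3)

dp_I1/dt = -2*F_Sf1 - 2*p_I1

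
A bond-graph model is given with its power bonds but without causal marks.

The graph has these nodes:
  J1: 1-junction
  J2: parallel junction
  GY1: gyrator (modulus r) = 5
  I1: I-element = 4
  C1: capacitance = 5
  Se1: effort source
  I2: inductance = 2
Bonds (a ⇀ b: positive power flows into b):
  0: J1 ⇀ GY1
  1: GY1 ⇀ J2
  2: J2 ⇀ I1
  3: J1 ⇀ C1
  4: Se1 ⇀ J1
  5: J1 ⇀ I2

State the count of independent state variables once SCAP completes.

b4 |J1  (Se1 fixes effort; stroke away)
b2 |I1  (I1 integral (f out))
b1 |J2  (only one effort-in slot at J2)
b0 |J1  (through GY1, causality inverts; strokes same side of GY1)
b3 |J1  (C1 outputs effort q/C1)
b5 |I2  (closing 1-jn rule on J1)

3  (C1, I1, I2 all integral)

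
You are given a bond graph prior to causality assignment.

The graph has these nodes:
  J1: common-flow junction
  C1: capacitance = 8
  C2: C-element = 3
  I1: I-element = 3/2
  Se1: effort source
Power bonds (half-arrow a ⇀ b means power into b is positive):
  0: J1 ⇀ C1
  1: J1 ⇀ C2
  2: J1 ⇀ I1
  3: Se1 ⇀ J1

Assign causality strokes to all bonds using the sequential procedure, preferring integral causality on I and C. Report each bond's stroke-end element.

bond 0 stroke→J1
bond 1 stroke→J1
bond 2 stroke→I1
bond 3 stroke→J1

#3 stroke at J1  (source Se1 imposes e)
#0 stroke at J1  (C1: C, integral causality)
#1 stroke at J1  (C2: C, integral causality)
#2 stroke at I1  (closing 1-jn rule on J1)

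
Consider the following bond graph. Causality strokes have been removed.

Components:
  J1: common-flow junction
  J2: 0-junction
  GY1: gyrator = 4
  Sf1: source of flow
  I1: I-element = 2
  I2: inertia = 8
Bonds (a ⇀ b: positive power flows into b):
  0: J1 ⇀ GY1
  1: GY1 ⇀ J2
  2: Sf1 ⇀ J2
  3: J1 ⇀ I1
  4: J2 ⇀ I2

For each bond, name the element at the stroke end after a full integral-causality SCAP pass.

#0 |J1
#1 |J2
#2 |Sf1
#3 |I1
#4 |I2

#2 stroke→Sf1  (Sf1 (Sf) sets flow on bond)
#3 stroke→I1  (prefer integral on I1)
#0 stroke→J1  (J1: bond 3 brought flow, rest push out)
#1 stroke→J2  (GY1 both-in/both-out from 0)
#4 stroke→I2  (0-jn J2 has e-setter on 1)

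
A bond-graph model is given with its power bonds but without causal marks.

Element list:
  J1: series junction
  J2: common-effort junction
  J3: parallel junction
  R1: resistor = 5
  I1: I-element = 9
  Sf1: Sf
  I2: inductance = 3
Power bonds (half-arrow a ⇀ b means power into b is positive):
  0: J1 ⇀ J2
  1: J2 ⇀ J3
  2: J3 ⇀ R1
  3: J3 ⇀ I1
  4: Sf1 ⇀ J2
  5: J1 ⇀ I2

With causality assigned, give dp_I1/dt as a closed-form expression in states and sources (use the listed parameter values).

b4 |Sf1  (Sf1 (Sf) sets flow on bond)
b3 |I1  (I1 integral (f out))
b5 |I2  (I2: I, integral causality)
b0 |J1  (J1 flow already set via bond 5)
b1 |J2  (J2 needs exactly one e-in)
b2 |J3  (closing 0-jn rule on J3)

dp_I1/dt = 5*F_Sf1 - 5*p_I1/9 + 5*p_I2/3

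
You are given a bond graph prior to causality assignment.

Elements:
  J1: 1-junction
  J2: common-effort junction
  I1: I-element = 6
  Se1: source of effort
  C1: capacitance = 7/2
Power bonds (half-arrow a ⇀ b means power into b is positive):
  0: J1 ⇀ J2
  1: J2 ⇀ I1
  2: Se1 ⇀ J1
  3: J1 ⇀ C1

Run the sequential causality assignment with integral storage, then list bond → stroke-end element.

β2 →J1  (Se1 fixes effort; stroke away)
β1 →I1  (I1 outputs flow p/I1)
β0 →J2  (J2: last free bond brings effort in)
β3 →J1  (J1: bond 0 brought flow, rest push out)

#0 →J2
#1 →I1
#2 →J1
#3 →J1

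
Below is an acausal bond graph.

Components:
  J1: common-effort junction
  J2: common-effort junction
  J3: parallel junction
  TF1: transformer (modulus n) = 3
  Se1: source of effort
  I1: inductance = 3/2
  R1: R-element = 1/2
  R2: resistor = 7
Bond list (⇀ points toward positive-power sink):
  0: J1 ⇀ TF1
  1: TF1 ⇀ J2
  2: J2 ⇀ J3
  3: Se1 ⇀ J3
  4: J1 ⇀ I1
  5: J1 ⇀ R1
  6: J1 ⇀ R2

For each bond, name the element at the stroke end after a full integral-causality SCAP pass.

#0 →J1
#1 →TF1
#2 →J2
#3 →J3
#4 →I1
#5 →R1
#6 →R2

b3 stroke at J3  (source Se1 imposes e)
b2 stroke at J2  (common-e at J3 fixed by 3)
b1 stroke at TF1  (0-jn J2 has e-setter on 2)
b0 stroke at J1  (through TF1, causality passes straight; one stroke at TF1)
b4 stroke at I1  (J1: bond 0 brought effort, rest push out)
b5 stroke at R1  (0-jn J1 has e-setter on 0)
b6 stroke at R2  (J1 effort already set via bond 0)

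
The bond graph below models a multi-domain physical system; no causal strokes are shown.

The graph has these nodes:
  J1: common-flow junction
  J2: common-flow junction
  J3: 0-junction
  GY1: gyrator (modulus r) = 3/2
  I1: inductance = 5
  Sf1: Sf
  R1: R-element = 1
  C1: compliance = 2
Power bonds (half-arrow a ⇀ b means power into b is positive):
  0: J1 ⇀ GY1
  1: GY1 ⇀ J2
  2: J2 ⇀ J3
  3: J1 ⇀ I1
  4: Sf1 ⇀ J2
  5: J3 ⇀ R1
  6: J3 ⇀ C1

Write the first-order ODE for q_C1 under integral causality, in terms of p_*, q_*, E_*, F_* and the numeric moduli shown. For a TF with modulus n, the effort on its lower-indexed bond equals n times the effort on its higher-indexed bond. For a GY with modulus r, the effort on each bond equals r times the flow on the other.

b4 stroke at Sf1  (Sf1 fixes flow; stroke at Sf1)
b1 stroke at J2  (J2 flow already set via bond 4)
b2 stroke at J2  (J2 flow already set via bond 4)
b0 stroke at J1  (GY GY1: same side as bond 1)
b3 stroke at I1  (closing 1-jn rule on J1)
b6 stroke at J3  (C1 outputs effort q/C1)
b5 stroke at R1  (J3 effort already set via bond 6)

dq_C1/dt = F_Sf1 - q_C1/2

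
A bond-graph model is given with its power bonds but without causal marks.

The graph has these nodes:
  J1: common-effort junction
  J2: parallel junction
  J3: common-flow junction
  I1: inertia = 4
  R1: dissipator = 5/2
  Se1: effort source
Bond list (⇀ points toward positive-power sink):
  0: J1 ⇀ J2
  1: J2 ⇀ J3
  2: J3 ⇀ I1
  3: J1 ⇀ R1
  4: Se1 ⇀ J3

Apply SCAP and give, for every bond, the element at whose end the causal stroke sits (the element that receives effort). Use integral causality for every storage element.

bond 0 →J2
bond 1 →J3
bond 2 →I1
bond 3 →J1
bond 4 →J3

#4 stroke at J3  (source Se1 imposes e)
#2 stroke at I1  (prefer integral on I1)
#1 stroke at J3  (1-jn J3 has f-setter on 2)
#0 stroke at J2  (J2: last free bond brings effort in)
#3 stroke at J1  (closing 0-jn rule on J1)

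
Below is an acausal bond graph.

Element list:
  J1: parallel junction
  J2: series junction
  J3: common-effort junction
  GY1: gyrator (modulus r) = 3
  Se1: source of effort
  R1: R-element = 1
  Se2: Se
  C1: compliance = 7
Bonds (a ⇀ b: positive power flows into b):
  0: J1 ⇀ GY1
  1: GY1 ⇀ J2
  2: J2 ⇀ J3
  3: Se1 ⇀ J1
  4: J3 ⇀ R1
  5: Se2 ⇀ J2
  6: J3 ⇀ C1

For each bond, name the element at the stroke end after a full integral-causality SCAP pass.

#3 stroke at J1  (Se1: effort source, stroke at far end)
#5 stroke at J2  (source Se2 imposes e)
#0 stroke at GY1  (0-jn J1 has e-setter on 3)
#1 stroke at GY1  (GY1: gyrator matches bond 0)
#2 stroke at J2  (J2: bond 1 brought flow, rest push out)
#6 stroke at J3  (C1 integral (e out))
#4 stroke at R1  (J3 effort already set via bond 6)

β0 stroke at GY1
β1 stroke at GY1
β2 stroke at J2
β3 stroke at J1
β4 stroke at R1
β5 stroke at J2
β6 stroke at J3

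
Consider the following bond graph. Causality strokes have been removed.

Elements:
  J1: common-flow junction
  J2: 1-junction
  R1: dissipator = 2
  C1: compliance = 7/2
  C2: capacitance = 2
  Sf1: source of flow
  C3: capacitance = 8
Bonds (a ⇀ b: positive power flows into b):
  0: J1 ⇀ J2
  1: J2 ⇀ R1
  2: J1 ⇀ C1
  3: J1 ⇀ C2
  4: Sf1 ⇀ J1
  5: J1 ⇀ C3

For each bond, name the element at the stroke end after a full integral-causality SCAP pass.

b4 →Sf1  (Sf1 fixes flow; stroke at Sf1)
b0 →J1  (common-f at J1 fixed by 4)
b2 →J1  (1-jn J1 has f-setter on 4)
b3 →J1  (common-f at J1 fixed by 4)
b5 →J1  (common-f at J1 fixed by 4)
b1 →J2  (J2 flow already set via bond 0)

#0 stroke at J1
#1 stroke at J2
#2 stroke at J1
#3 stroke at J1
#4 stroke at Sf1
#5 stroke at J1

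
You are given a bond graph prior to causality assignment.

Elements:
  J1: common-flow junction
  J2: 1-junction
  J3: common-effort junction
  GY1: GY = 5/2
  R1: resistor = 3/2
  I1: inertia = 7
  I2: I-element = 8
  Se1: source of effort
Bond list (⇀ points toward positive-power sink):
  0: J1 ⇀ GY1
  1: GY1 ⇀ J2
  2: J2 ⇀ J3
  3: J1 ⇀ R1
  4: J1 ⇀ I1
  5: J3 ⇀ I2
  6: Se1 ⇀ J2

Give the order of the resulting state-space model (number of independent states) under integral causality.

2  (I1, I2 all integral)

β6 stroke at J2  (source Se1 imposes e)
β4 stroke at I1  (I1 integral (f out))
β0 stroke at J1  (common-f at J1 fixed by 4)
β3 stroke at J1  (1-jn J1 has f-setter on 4)
β1 stroke at J2  (GY1 both-in/both-out from 0)
β2 stroke at J3  (closing 1-jn rule on J2)
β5 stroke at I2  (J3: bond 2 brought effort, rest push out)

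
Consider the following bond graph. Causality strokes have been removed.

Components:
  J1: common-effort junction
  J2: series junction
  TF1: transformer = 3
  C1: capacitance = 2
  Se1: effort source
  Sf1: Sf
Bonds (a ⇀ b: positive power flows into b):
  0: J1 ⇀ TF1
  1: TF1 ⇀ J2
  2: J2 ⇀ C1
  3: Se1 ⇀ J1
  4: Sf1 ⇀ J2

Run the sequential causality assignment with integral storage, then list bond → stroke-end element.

b3 →J1  (Se1: effort source, stroke at far end)
b4 →Sf1  (Sf1: flow source, stroke at near end)
b0 →TF1  (common-e at J1 fixed by 3)
b1 →J2  (J2 flow already set via bond 4)
b2 →J2  (common-f at J2 fixed by 4)

β0 stroke→TF1
β1 stroke→J2
β2 stroke→J2
β3 stroke→J1
β4 stroke→Sf1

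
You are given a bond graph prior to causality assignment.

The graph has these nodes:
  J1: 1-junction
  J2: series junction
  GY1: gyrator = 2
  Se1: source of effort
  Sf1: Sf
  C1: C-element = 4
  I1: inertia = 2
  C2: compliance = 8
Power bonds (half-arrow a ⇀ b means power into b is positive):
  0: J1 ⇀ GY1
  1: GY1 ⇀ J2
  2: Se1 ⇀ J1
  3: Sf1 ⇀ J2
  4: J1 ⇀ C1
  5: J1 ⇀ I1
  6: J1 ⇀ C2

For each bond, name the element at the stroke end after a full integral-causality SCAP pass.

#0 |J1
#1 |J2
#2 |J1
#3 |Sf1
#4 |J1
#5 |I1
#6 |J1

b2 stroke→J1  (Se1 (Se) sets effort on bond)
b3 stroke→Sf1  (Sf1 fixes flow; stroke at Sf1)
b1 stroke→J2  (J2 flow already set via bond 3)
b0 stroke→J1  (through GY1, causality inverts; strokes same side of GY1)
b4 stroke→J1  (C1: C, integral causality)
b5 stroke→I1  (I1 outputs flow p/I1)
b6 stroke→J1  (J1: bond 5 brought flow, rest push out)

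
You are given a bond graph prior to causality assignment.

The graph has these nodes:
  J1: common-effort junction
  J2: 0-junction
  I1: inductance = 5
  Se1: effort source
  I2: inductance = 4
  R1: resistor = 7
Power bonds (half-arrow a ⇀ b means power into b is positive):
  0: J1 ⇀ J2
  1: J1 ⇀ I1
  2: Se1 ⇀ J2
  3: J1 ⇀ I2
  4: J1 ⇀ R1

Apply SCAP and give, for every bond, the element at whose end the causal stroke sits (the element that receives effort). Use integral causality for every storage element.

b0 →J1
b1 →I1
b2 →J2
b3 →I2
b4 →R1

bond 2 →J2  (source Se1 imposes e)
bond 0 →J1  (common-e at J2 fixed by 2)
bond 1 →I1  (0-jn J1 has e-setter on 0)
bond 3 →I2  (0-jn J1 has e-setter on 0)
bond 4 →R1  (J1 effort already set via bond 0)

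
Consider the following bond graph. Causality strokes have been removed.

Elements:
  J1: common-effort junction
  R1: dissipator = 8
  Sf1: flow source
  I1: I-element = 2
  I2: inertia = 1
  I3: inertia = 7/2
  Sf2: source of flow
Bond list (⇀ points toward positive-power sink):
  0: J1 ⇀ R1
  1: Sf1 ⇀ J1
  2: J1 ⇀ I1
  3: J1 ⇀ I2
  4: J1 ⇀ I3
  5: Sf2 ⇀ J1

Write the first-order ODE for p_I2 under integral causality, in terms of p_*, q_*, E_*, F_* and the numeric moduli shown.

dp_I2/dt = 8*F_Sf1 + 8*F_Sf2 - 4*p_I1 - 8*p_I2 - 16*p_I3/7

bond 1 stroke→Sf1  (Sf1 fixes flow; stroke at Sf1)
bond 5 stroke→Sf2  (Sf2 fixes flow; stroke at Sf2)
bond 2 stroke→I1  (prefer integral on I1)
bond 3 stroke→I2  (I2 integral (f out))
bond 4 stroke→I3  (I3 integral (f out))
bond 0 stroke→J1  (only one effort-in slot at J1)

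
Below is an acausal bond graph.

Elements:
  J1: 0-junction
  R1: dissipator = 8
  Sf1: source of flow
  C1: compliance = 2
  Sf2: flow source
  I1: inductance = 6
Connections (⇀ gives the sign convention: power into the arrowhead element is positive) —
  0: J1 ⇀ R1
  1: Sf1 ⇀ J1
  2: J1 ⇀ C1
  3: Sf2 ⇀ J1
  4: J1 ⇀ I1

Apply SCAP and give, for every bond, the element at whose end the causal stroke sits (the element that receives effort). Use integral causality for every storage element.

b1 stroke→Sf1  (source Sf1 imposes f)
b3 stroke→Sf2  (Sf2: flow source, stroke at near end)
b2 stroke→J1  (C1 integral (e out))
b0 stroke→R1  (common-e at J1 fixed by 2)
b4 stroke→I1  (J1 effort already set via bond 2)

b0 stroke at R1
b1 stroke at Sf1
b2 stroke at J1
b3 stroke at Sf2
b4 stroke at I1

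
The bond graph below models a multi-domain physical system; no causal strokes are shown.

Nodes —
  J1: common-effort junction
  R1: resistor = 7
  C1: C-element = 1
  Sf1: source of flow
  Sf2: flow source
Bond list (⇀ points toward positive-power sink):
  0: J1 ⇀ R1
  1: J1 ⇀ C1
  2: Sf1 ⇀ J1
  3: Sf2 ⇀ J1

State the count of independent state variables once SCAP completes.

β2 stroke at Sf1  (source Sf1 imposes f)
β3 stroke at Sf2  (Sf2 fixes flow; stroke at Sf2)
β1 stroke at J1  (prefer integral on C1)
β0 stroke at R1  (J1: bond 1 brought effort, rest push out)

1  (C1 all integral)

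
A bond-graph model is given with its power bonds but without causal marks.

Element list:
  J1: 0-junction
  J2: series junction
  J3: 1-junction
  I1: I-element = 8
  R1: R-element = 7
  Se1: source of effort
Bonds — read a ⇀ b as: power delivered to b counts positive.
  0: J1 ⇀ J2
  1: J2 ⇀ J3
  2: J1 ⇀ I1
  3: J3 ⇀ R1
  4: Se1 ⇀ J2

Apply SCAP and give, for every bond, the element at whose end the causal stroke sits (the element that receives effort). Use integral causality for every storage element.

β4 |J2  (source Se1 imposes e)
β2 |I1  (prefer integral on I1)
β0 |J1  (J1 needs exactly one e-in)
β1 |J2  (J2: bond 0 brought flow, rest push out)
β3 |J3  (J3: bond 1 brought flow, rest push out)

b0 |J1
b1 |J2
b2 |I1
b3 |J3
b4 |J2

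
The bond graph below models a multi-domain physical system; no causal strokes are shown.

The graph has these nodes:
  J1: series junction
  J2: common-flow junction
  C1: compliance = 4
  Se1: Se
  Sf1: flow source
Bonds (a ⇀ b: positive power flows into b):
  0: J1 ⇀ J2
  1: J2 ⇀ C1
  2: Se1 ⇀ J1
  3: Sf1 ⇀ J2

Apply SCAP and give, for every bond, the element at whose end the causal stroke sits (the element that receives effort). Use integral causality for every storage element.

bond 0 →J2
bond 1 →J2
bond 2 →J1
bond 3 →Sf1

β2 stroke→J1  (Se1 fixes effort; stroke away)
β3 stroke→Sf1  (source Sf1 imposes f)
β0 stroke→J2  (closing 1-jn rule on J1)
β1 stroke→J2  (common-f at J2 fixed by 3)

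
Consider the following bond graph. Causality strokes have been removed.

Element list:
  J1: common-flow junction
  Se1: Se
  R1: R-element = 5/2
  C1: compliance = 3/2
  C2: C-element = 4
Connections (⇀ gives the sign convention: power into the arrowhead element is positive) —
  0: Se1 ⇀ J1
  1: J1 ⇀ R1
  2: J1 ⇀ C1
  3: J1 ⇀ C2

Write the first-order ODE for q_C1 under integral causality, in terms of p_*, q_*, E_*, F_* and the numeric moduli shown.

bond 0 stroke→J1  (Se1 fixes effort; stroke away)
bond 2 stroke→J1  (C1: C, integral causality)
bond 3 stroke→J1  (C2 integral (e out))
bond 1 stroke→R1  (closing 1-jn rule on J1)

dq_C1/dt = 2*E_Se1/5 - 4*q_C1/15 - q_C2/10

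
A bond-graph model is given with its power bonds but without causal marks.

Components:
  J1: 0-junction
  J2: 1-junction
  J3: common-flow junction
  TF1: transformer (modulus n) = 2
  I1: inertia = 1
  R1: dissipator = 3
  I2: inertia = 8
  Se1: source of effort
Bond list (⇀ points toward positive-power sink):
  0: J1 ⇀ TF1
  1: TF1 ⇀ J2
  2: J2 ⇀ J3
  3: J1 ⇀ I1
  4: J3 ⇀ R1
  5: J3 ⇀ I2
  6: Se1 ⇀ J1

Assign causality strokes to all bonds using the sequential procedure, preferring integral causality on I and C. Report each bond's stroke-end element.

β0 stroke at TF1
β1 stroke at J2
β2 stroke at J3
β3 stroke at I1
β4 stroke at J3
β5 stroke at I2
β6 stroke at J1

β6 stroke→J1  (Se1 fixes effort; stroke away)
β0 stroke→TF1  (J1 effort already set via bond 6)
β3 stroke→I1  (J1: bond 6 brought effort, rest push out)
β1 stroke→J2  (TF1: transformer flips bond 0)
β2 stroke→J3  (J2 needs exactly one f-in)
β5 stroke→I2  (I2 outputs flow p/I2)
β4 stroke→J3  (common-f at J3 fixed by 5)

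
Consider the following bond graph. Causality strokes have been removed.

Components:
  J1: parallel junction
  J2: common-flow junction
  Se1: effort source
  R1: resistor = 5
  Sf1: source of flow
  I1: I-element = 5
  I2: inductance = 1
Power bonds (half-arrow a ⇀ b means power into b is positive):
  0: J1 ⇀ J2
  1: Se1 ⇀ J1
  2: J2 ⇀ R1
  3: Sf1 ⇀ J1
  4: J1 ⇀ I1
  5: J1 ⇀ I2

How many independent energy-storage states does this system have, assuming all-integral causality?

2  (I1, I2 all integral)

β1 |J1  (Se1 (Se) sets effort on bond)
β3 |Sf1  (Sf1: flow source, stroke at near end)
β0 |J2  (0-jn J1 has e-setter on 1)
β4 |I1  (common-e at J1 fixed by 1)
β5 |I2  (J1 effort already set via bond 1)
β2 |R1  (closing 1-jn rule on J2)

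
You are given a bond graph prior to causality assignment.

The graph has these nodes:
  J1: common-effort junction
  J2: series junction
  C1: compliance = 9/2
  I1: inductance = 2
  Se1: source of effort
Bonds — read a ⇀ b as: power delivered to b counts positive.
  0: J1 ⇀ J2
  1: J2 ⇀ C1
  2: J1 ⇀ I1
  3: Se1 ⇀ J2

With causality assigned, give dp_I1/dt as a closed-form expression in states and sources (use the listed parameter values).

bond 3 →J2  (Se1: effort source, stroke at far end)
bond 1 →J2  (prefer integral on C1)
bond 0 →J1  (J2 needs exactly one f-in)
bond 2 →I1  (J1 effort already set via bond 0)

dp_I1/dt = -E_Se1 + 2*q_C1/9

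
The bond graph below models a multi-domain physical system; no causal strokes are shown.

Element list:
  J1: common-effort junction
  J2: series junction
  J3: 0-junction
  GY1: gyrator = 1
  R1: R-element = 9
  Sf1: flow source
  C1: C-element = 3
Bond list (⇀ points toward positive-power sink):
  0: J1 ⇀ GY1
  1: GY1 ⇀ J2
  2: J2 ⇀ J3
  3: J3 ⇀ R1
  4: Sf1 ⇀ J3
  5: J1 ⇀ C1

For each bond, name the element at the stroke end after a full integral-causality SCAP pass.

bond 4 stroke at Sf1  (Sf1 fixes flow; stroke at Sf1)
bond 5 stroke at J1  (C1: C, integral causality)
bond 0 stroke at GY1  (common-e at J1 fixed by 5)
bond 1 stroke at GY1  (GY1: gyrator matches bond 0)
bond 2 stroke at J2  (J2: bond 1 brought flow, rest push out)
bond 3 stroke at J3  (J3 needs exactly one e-in)

#0 stroke at GY1
#1 stroke at GY1
#2 stroke at J2
#3 stroke at J3
#4 stroke at Sf1
#5 stroke at J1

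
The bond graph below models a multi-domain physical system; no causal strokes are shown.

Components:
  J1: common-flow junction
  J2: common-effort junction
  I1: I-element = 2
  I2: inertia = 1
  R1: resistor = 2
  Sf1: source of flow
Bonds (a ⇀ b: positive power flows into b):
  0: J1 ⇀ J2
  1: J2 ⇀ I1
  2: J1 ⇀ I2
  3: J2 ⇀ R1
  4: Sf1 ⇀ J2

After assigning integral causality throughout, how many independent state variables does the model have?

β4 →Sf1  (Sf1 fixes flow; stroke at Sf1)
β1 →I1  (I1 integral (f out))
β2 →I2  (prefer integral on I2)
β0 →J1  (J1: bond 2 brought flow, rest push out)
β3 →J2  (closing 0-jn rule on J2)

2  (I1, I2 all integral)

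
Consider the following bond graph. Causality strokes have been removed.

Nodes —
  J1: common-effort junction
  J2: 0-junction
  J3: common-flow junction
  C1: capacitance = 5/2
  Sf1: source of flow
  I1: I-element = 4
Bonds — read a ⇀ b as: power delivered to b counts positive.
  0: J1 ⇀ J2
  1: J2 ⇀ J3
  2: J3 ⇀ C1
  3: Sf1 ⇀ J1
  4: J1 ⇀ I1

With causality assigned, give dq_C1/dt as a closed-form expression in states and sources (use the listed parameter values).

dq_C1/dt = F_Sf1 - p_I1/4

bond 3 →Sf1  (source Sf1 imposes f)
bond 2 →J3  (C1: C, integral causality)
bond 1 →J2  (only one flow-in slot at J3)
bond 0 →J1  (J2: bond 1 brought effort, rest push out)
bond 4 →I1  (J1: bond 0 brought effort, rest push out)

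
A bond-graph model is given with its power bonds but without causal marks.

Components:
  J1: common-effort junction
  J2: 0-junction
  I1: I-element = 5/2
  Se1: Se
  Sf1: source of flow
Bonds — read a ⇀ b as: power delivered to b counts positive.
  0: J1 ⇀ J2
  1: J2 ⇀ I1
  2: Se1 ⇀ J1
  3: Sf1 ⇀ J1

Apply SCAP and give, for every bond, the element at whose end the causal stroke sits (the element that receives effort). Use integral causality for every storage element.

bond 2 |J1  (Se1: effort source, stroke at far end)
bond 3 |Sf1  (Sf1: flow source, stroke at near end)
bond 0 |J2  (0-jn J1 has e-setter on 2)
bond 1 |I1  (common-e at J2 fixed by 0)

b0 →J2
b1 →I1
b2 →J1
b3 →Sf1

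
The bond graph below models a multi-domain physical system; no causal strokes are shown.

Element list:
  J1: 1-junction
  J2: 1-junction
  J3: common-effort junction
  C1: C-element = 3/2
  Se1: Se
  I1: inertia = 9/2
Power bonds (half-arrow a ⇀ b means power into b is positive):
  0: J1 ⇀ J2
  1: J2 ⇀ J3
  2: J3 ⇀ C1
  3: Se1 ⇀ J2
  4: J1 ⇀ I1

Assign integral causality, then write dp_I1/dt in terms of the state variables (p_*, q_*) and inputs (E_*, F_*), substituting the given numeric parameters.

β3 stroke→J2  (Se1 fixes effort; stroke away)
β2 stroke→J3  (C1 outputs effort q/C1)
β1 stroke→J2  (J3: bond 2 brought effort, rest push out)
β0 stroke→J1  (only one flow-in slot at J2)
β4 stroke→I1  (only one flow-in slot at J1)

dp_I1/dt = E_Se1 - 2*q_C1/3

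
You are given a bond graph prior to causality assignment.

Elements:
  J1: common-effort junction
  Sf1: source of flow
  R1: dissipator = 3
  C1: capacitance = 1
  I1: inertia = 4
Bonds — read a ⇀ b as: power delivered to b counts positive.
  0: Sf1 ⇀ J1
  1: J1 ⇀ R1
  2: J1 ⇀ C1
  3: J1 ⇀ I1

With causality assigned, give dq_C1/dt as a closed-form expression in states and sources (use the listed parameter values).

dq_C1/dt = F_Sf1 - p_I1/4 - q_C1/3

#0 stroke→Sf1  (Sf1 fixes flow; stroke at Sf1)
#2 stroke→J1  (C1 outputs effort q/C1)
#1 stroke→R1  (J1: bond 2 brought effort, rest push out)
#3 stroke→I1  (0-jn J1 has e-setter on 2)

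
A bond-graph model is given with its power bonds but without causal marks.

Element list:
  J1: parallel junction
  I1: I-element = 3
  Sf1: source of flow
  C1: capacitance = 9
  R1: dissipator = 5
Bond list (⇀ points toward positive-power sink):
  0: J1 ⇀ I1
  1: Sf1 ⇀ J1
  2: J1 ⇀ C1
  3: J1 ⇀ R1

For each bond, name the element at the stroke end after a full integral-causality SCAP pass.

b1 →Sf1  (source Sf1 imposes f)
b0 →I1  (I1 outputs flow p/I1)
b2 →J1  (C1: C, integral causality)
b3 →R1  (J1 effort already set via bond 2)

b0 stroke→I1
b1 stroke→Sf1
b2 stroke→J1
b3 stroke→R1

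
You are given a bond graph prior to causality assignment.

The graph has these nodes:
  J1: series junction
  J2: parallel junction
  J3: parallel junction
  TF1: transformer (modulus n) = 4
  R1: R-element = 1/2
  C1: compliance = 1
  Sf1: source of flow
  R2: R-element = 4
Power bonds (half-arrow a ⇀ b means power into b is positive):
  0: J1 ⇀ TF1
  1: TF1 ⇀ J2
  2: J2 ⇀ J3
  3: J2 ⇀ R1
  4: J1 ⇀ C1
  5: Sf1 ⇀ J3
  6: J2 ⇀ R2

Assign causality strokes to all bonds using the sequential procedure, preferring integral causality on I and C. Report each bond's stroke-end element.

bond 0 stroke→TF1
bond 1 stroke→J2
bond 2 stroke→J3
bond 3 stroke→R1
bond 4 stroke→J1
bond 5 stroke→Sf1
bond 6 stroke→R2

bond 5 →Sf1  (Sf1 fixes flow; stroke at Sf1)
bond 2 →J3  (only one effort-in slot at J3)
bond 4 →J1  (prefer integral on C1)
bond 0 →TF1  (J1 needs exactly one f-in)
bond 1 →J2  (TF1 one-in-one-out from 0)
bond 3 →R1  (common-e at J2 fixed by 1)
bond 6 →R2  (0-jn J2 has e-setter on 1)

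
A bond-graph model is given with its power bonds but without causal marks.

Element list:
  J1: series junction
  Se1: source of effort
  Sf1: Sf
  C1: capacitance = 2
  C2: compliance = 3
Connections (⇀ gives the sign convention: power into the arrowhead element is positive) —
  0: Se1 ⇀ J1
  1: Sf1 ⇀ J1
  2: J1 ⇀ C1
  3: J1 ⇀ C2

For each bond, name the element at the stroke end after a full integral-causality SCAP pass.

β0 stroke→J1  (Se1 fixes effort; stroke away)
β1 stroke→Sf1  (Sf1 fixes flow; stroke at Sf1)
β2 stroke→J1  (J1 flow already set via bond 1)
β3 stroke→J1  (common-f at J1 fixed by 1)

bond 0 stroke→J1
bond 1 stroke→Sf1
bond 2 stroke→J1
bond 3 stroke→J1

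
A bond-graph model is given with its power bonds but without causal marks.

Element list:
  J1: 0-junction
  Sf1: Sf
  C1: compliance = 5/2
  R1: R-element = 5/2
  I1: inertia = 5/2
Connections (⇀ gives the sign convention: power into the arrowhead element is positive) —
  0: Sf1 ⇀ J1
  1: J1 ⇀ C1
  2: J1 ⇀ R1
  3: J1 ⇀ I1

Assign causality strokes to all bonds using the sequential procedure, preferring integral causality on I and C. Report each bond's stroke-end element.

#0 stroke→Sf1
#1 stroke→J1
#2 stroke→R1
#3 stroke→I1

bond 0 stroke→Sf1  (Sf1: flow source, stroke at near end)
bond 1 stroke→J1  (C1 integral (e out))
bond 2 stroke→R1  (common-e at J1 fixed by 1)
bond 3 stroke→I1  (0-jn J1 has e-setter on 1)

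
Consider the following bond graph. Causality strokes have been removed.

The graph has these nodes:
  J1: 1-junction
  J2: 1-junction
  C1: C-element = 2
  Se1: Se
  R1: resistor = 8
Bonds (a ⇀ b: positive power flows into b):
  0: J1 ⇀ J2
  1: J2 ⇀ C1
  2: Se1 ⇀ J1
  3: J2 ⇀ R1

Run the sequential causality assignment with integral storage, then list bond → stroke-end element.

β2 |J1  (Se1 fixes effort; stroke away)
β0 |J2  (J1: last free bond brings flow in)
β1 |J2  (C1 outputs effort q/C1)
β3 |R1  (only one flow-in slot at J2)

β0 →J2
β1 →J2
β2 →J1
β3 →R1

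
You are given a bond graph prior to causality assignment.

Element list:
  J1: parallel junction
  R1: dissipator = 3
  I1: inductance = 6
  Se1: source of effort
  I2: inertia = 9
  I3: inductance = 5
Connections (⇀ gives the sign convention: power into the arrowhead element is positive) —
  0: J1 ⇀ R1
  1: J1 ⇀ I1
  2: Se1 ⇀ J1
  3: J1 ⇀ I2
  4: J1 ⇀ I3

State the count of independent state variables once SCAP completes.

β2 |J1  (source Se1 imposes e)
β0 |R1  (common-e at J1 fixed by 2)
β1 |I1  (J1 effort already set via bond 2)
β3 |I2  (common-e at J1 fixed by 2)
β4 |I3  (common-e at J1 fixed by 2)

3  (I1, I2, I3 all integral)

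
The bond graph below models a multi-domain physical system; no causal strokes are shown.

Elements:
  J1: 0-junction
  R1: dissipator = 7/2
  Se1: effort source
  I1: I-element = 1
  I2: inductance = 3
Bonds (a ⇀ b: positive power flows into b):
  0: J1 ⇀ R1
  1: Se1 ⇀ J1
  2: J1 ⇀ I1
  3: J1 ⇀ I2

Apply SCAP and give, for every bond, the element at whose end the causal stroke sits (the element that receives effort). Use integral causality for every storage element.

bond 0 stroke at R1
bond 1 stroke at J1
bond 2 stroke at I1
bond 3 stroke at I2

b1 →J1  (source Se1 imposes e)
b0 →R1  (common-e at J1 fixed by 1)
b2 →I1  (J1: bond 1 brought effort, rest push out)
b3 →I2  (0-jn J1 has e-setter on 1)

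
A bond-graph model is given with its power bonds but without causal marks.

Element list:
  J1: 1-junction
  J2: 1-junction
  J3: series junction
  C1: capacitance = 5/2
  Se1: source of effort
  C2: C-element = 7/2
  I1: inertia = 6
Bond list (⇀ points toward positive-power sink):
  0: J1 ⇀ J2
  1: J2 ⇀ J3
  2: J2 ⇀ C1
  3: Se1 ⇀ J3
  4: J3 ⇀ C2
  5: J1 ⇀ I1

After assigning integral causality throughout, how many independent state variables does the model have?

β3 →J3  (source Se1 imposes e)
β2 →J2  (C1 outputs effort q/C1)
β4 →J3  (C2 integral (e out))
β1 →J2  (closing 1-jn rule on J3)
β0 →J1  (closing 1-jn rule on J2)
β5 →I1  (J1 needs exactly one f-in)

3  (C1, C2, I1 all integral)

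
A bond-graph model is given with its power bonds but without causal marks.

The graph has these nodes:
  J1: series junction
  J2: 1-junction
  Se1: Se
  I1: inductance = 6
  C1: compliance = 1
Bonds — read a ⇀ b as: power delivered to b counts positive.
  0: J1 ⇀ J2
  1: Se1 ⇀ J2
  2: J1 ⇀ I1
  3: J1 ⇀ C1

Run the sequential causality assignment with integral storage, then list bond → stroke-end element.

#0 |J1
#1 |J2
#2 |I1
#3 |J1

β1 →J2  (Se1 fixes effort; stroke away)
β0 →J1  (closing 1-jn rule on J2)
β2 →I1  (prefer integral on I1)
β3 →J1  (J1 flow already set via bond 2)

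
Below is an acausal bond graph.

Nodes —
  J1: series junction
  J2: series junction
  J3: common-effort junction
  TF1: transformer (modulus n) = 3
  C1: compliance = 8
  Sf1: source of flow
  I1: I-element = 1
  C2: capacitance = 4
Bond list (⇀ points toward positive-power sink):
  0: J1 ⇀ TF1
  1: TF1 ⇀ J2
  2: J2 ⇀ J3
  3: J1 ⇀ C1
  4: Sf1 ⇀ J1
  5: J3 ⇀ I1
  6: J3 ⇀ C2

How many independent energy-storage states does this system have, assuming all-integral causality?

β4 stroke at Sf1  (Sf1 (Sf) sets flow on bond)
β0 stroke at J1  (J1: bond 4 brought flow, rest push out)
β3 stroke at J1  (J1: bond 4 brought flow, rest push out)
β1 stroke at TF1  (TF TF1: opposite of bond 0)
β2 stroke at J2  (1-jn J2 has f-setter on 1)
β5 stroke at I1  (I1 integral (f out))
β6 stroke at J3  (closing 0-jn rule on J3)

3  (C1, C2, I1 all integral)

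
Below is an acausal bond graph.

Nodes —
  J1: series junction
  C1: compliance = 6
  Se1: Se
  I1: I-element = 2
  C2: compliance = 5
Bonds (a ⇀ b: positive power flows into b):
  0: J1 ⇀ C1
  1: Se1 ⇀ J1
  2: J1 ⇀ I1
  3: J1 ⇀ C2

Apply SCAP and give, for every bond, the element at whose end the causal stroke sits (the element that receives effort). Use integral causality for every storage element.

#1 →J1  (source Se1 imposes e)
#0 →J1  (C1 integral (e out))
#2 →I1  (I1: I, integral causality)
#3 →J1  (1-jn J1 has f-setter on 2)

#0 stroke→J1
#1 stroke→J1
#2 stroke→I1
#3 stroke→J1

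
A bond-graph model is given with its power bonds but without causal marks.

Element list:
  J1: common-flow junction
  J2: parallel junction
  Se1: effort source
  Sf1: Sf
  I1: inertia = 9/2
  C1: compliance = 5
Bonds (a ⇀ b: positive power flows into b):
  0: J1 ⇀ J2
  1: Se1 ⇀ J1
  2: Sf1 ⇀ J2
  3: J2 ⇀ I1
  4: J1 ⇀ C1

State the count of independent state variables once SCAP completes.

bond 1 |J1  (Se1: effort source, stroke at far end)
bond 2 |Sf1  (source Sf1 imposes f)
bond 3 |I1  (I1: I, integral causality)
bond 0 |J2  (J2: last free bond brings effort in)
bond 4 |J1  (J1 flow already set via bond 0)

2  (C1, I1 all integral)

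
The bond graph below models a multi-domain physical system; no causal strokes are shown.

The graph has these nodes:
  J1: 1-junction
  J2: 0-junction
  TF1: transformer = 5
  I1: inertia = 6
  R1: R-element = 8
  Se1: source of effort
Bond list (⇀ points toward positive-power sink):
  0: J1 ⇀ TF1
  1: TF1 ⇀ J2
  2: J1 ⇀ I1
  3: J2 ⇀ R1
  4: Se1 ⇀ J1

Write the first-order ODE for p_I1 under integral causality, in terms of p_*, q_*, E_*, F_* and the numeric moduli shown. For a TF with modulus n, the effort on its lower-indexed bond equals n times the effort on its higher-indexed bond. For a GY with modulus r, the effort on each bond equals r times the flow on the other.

β4 →J1  (source Se1 imposes e)
β2 →I1  (I1 integral (f out))
β0 →J1  (common-f at J1 fixed by 2)
β1 →TF1  (TF1: transformer flips bond 0)
β3 →J2  (closing 0-jn rule on J2)

dp_I1/dt = E_Se1 - 100*p_I1/3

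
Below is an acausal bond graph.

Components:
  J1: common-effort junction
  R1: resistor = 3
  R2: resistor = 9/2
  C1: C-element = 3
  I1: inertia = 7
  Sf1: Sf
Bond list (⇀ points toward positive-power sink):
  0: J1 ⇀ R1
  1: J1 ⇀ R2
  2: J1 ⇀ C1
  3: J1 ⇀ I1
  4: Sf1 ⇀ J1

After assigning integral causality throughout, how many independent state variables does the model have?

#4 stroke at Sf1  (Sf1: flow source, stroke at near end)
#2 stroke at J1  (C1 outputs effort q/C1)
#0 stroke at R1  (J1: bond 2 brought effort, rest push out)
#1 stroke at R2  (0-jn J1 has e-setter on 2)
#3 stroke at I1  (0-jn J1 has e-setter on 2)

2  (C1, I1 all integral)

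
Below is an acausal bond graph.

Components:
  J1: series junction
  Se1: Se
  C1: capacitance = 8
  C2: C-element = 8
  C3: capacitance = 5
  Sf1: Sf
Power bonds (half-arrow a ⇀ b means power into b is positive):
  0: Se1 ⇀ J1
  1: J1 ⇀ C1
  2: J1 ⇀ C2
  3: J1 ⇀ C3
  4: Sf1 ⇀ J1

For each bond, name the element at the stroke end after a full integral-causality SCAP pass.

#0 stroke→J1
#1 stroke→J1
#2 stroke→J1
#3 stroke→J1
#4 stroke→Sf1

b0 stroke→J1  (Se1 fixes effort; stroke away)
b4 stroke→Sf1  (source Sf1 imposes f)
b1 stroke→J1  (1-jn J1 has f-setter on 4)
b2 stroke→J1  (J1: bond 4 brought flow, rest push out)
b3 stroke→J1  (J1 flow already set via bond 4)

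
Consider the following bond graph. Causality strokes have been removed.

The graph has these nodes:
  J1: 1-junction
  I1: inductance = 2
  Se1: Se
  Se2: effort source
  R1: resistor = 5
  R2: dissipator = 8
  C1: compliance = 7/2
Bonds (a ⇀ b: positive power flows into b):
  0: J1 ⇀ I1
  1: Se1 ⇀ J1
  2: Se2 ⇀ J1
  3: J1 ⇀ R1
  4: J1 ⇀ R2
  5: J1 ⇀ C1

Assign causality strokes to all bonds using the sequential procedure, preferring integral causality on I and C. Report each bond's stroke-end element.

#1 stroke at J1  (source Se1 imposes e)
#2 stroke at J1  (Se2: effort source, stroke at far end)
#0 stroke at I1  (prefer integral on I1)
#3 stroke at J1  (1-jn J1 has f-setter on 0)
#4 stroke at J1  (J1 flow already set via bond 0)
#5 stroke at J1  (J1: bond 0 brought flow, rest push out)

β0 |I1
β1 |J1
β2 |J1
β3 |J1
β4 |J1
β5 |J1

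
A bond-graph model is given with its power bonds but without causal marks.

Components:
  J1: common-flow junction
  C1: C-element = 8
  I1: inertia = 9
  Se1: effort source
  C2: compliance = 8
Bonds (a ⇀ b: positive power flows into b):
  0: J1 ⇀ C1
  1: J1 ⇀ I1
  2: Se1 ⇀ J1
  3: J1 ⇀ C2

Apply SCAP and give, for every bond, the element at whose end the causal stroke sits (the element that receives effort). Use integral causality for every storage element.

β2 →J1  (Se1: effort source, stroke at far end)
β0 →J1  (prefer integral on C1)
β1 →I1  (prefer integral on I1)
β3 →J1  (J1: bond 1 brought flow, rest push out)

bond 0 |J1
bond 1 |I1
bond 2 |J1
bond 3 |J1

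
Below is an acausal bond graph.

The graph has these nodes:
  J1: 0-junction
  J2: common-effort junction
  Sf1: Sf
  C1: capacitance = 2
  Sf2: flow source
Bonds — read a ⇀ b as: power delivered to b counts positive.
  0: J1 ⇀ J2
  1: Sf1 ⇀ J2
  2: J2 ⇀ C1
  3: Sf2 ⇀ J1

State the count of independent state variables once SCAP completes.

#1 →Sf1  (Sf1 (Sf) sets flow on bond)
#3 →Sf2  (Sf2: flow source, stroke at near end)
#0 →J1  (J1 needs exactly one e-in)
#2 →J2  (J2: last free bond brings effort in)

1  (C1 all integral)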